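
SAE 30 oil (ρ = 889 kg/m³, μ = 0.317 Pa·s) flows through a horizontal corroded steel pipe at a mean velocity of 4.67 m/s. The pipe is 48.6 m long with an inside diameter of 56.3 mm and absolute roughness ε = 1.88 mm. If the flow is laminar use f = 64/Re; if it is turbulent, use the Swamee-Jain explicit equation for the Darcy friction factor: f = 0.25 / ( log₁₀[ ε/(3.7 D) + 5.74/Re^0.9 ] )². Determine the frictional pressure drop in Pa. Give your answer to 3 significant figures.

Reynolds number Re = ρVD/μ = 889 · 4.67 · 0.0563 / 0.317 = 737.3.
Re < 2300 → laminar flow, so f = 64/Re = 64/737.3 = 0.0868 (the turbulent correlation is not needed).
Darcy-Weisbach: ΔP = f(L/D)(ρV²/2) = 0.0868·(48.6/0.0563)·(889·4.67²/2) = 0.0868·863.2·9694 = 7.263e+05 Pa.

ΔP ≈ 726000 Pa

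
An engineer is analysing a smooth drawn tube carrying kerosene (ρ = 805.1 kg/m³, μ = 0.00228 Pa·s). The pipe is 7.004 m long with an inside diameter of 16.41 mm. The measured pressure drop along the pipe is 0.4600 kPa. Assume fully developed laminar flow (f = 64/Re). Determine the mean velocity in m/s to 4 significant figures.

V ≈ 0.2424 m/s

For laminar flow, f = 64/Re with Re = ρVD/μ, so Darcy-Weisbach reduces to ΔP = 32μLV/D². Solving for V: V = ΔP·D²/(32μL) = 460·(0.01641)²/(32·0.00228·7.004) = 0.2424 m/s.
Check: Re = ρVD/μ = 805.1·0.2424·0.01641/0.00228 = 1405 < 2300, so the laminar assumption holds.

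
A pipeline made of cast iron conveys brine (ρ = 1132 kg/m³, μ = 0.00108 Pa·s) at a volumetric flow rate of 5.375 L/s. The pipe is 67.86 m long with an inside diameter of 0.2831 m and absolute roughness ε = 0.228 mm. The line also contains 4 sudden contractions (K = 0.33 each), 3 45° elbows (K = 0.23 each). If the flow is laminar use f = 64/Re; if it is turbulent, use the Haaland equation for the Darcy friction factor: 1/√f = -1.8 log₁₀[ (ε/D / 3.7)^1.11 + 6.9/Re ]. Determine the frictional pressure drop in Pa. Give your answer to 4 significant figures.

ΔP ≈ 34.01 Pa

Q = 5.375 L/s = 5.375/1000 = 0.005375 m³/s.
Cross-sectional area A = πD²/4 = π(0.2831)²/4 = 0.06295 m²; mean velocity V = Q/A = 0.005375/0.06295 = 0.08539 m/s.
Reynolds number Re = ρVD/μ = 1132 · 0.08539 · 0.2831 / 0.00108 = 2.534e+04.
Re > 4000 → turbulent. Relative roughness ε/D = 0.000228/0.2831 = 0.000805. Haaland: 1/√f = -1.8 log₁₀[(0.000805/3.7)^1.11 + 6.9/2.534e+04] = -1.8 log₁₀[8.61e-05 + 0.000272] = 6.202, so f = 0.026.
Total minor-loss coefficient ΣK = 4·0.33 + 3·0.23 = 2.01.
ΔP = [f·L/D + ΣK]·(ρV²/2) = [0.026·67.86/0.2831 + 2.01]·(1132·0.08539²/2) = [6.232 + 2.01]·4.127 = 34.01 Pa.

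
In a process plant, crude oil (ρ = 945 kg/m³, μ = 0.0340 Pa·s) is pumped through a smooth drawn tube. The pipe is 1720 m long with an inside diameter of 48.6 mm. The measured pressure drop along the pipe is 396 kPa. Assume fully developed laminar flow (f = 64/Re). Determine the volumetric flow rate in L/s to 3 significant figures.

Q ≈ 0.927 L/s

For laminar flow, f = 64/Re with Re = ρVD/μ, so Darcy-Weisbach reduces to ΔP = 32μLV/D². Solving for V: V = ΔP·D²/(32μL) = 3.96e+05·(0.0486)²/(32·0.034·1720) = 0.4998 m/s.
Check: Re = ρVD/μ = 945·0.4998·0.0486/0.034 = 675.1 < 2300, so the laminar assumption holds.
Q = V·A = 0.4998·(π/4·0.0486²) = 0.0009272 m³/s = 0.927 L/s.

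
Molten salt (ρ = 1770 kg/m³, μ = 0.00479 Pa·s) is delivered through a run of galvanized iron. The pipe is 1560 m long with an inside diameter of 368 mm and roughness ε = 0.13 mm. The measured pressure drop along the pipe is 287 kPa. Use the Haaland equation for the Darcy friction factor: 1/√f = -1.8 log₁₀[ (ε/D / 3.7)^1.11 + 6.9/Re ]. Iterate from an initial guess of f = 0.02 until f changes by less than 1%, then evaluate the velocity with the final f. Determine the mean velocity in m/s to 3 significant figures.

V ≈ 2.11 m/s

Rearranging Darcy-Weisbach: V = √(2·ΔP·D/(f·L·ρ)). With ε/D = 0.00013/0.368 = 0.000353, iterate starting from f = 0.02:
  f = 0.02 → V = √(2·2.87e+05·0.368/(0.02·1560·1770)) = 1.956 m/s; Re = ρVD/μ = 2.66e+05; f → 0.01734
  f = 0.01734 → V = 2.1 m/s; Re = 2.856e+05; f → 0.01724
Converged (Δf/f < 1%). With the final f = 0.01724: V = √(2·2.87e+05·0.368/(0.01724·1560·1770)) = 2.107 m/s.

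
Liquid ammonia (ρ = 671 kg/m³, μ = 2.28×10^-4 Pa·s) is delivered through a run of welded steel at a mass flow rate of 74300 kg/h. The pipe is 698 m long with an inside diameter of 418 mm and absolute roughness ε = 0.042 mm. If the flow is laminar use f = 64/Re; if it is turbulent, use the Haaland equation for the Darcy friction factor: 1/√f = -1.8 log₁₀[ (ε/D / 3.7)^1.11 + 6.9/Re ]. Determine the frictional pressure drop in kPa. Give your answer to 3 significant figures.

ṁ = 74300 kg/h = 74300/3600 = 20.64 kg/s.
A = πD²/4 = π(0.418)²/4 = 0.1372 m²; mean velocity V = ṁ/(ρA) = 20.64/(671 · 0.1372) = 0.2241 m/s.
Reynolds number Re = ρVD/μ = 671 · 0.2241 · 0.418 / 0.000228 = 2.757e+05.
Re > 4000 → turbulent. Relative roughness ε/D = 4.2e-05/0.418 = 0.0001. Haaland: 1/√f = -1.8 log₁₀[(0.0001/3.7)^1.11 + 6.9/2.757e+05] = -1.8 log₁₀[8.54e-06 + 2.5e-05] = 8.053, so f = 0.01542.
Darcy-Weisbach: ΔP = f(L/D)(ρV²/2) = 0.01542·(698/0.418)·(671·0.2241²/2) = 0.01542·1670·16.86 = 434 Pa.
ΔP = 434 Pa = 0.434 kPa.

ΔP ≈ 0.434 kPa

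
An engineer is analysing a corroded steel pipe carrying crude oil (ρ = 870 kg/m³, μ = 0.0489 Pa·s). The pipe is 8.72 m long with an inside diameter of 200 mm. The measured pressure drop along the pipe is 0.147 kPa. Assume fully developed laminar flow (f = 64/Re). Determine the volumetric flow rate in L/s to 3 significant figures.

Q ≈ 13.5 L/s

For laminar flow, f = 64/Re with Re = ρVD/μ, so Darcy-Weisbach reduces to ΔP = 32μLV/D². Solving for V: V = ΔP·D²/(32μL) = 147·(0.2)²/(32·0.0489·8.72) = 0.4309 m/s.
Check: Re = ρVD/μ = 870·0.4309·0.2/0.0489 = 1533 < 2300, so the laminar assumption holds.
Q = V·A = 0.4309·(π/4·0.2²) = 0.01354 m³/s = 13.5 L/s.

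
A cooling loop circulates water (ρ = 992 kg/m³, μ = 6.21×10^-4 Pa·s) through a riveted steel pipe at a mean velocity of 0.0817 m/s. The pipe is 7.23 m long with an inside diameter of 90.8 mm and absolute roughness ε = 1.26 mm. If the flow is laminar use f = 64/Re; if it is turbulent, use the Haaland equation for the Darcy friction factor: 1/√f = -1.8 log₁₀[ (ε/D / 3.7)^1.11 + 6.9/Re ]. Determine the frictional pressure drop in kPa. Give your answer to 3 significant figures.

ΔP ≈ 0.0122 kPa

Reynolds number Re = ρVD/μ = 992 · 0.0817 · 0.0908 / 0.000621 = 1.185e+04.
Re > 4000 → turbulent. Relative roughness ε/D = 0.00126/0.0908 = 0.0139. Haaland: 1/√f = -1.8 log₁₀[(0.0139/3.7)^1.11 + 6.9/1.185e+04] = -1.8 log₁₀[0.00203 + 0.000582] = 4.65, so f = 0.04625.
Darcy-Weisbach: ΔP = f(L/D)(ρV²/2) = 0.04625·(7.23/0.0908)·(992·0.0817²/2) = 0.04625·79.63·3.311 = 12.19 Pa.
ΔP = 12.19 Pa = 0.0122 kPa.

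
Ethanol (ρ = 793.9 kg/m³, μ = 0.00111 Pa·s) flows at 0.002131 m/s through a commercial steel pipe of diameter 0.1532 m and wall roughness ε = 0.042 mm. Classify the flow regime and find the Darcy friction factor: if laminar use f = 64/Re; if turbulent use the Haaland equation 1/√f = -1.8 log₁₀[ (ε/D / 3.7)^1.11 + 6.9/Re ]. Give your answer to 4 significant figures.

Re = ρVD/μ = 793.9·0.002131·0.1532/0.00111 = 233.5.
Re < 2300 → laminar, so f = 64/Re = 0.2741 (roughness is irrelevant in laminar flow).

f ≈ 0.2741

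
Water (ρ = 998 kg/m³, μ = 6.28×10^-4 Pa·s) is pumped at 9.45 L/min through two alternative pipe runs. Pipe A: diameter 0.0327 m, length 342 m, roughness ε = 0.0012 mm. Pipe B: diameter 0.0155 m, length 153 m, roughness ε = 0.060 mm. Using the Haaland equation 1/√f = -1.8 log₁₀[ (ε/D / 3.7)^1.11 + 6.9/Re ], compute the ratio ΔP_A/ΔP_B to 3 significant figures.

Pipe A: V = Q/A = 0.0001575/0.0008398 = 0.1875 m/s; Re = 9746; ε/D = 3.67e-05; Haaland → f = 0.03114; ΔP_A = f(L/D)(ρV²/2) = 5716 Pa.
Pipe B: V = Q/A = 0.0001575/0.0001887 = 0.8347 m/s; Re = 2.056e+04; ε/D = 0.00387; Haaland → f = 0.03249; ΔP_B = f(L/D)(ρV²/2) = 1.115e+05 Pa.
ΔP_A/ΔP_B = 5716/1.115e+05 = 0.0513.

ΔP_A/ΔP_B ≈ 0.0513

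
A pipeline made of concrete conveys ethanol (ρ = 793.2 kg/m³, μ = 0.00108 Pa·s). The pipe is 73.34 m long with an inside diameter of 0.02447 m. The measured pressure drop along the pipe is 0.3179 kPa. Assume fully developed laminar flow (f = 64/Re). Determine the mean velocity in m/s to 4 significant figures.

V ≈ 0.07510 m/s

For laminar flow, f = 64/Re with Re = ρVD/μ, so Darcy-Weisbach reduces to ΔP = 32μLV/D². Solving for V: V = ΔP·D²/(32μL) = 317.9·(0.02447)²/(32·0.00108·73.34) = 0.0751 m/s.
Check: Re = ρVD/μ = 793.2·0.0751·0.02447/0.00108 = 1350 < 2300, so the laminar assumption holds.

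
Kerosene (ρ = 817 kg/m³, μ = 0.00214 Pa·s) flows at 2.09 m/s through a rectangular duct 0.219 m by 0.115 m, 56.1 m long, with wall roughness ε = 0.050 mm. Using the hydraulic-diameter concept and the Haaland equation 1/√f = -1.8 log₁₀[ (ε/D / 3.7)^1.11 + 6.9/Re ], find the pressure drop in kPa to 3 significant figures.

Hydraulic diameter D_h = 4A/P = 4·(0.219·0.115)/(2·(0.219+0.115)) = 0.1007/0.668 = 0.1508 m.
Re = ρVD_h/μ = 817·2.09·0.1508/0.00214 = 1.203e+05.
ε/D_h = 5e-05/0.1508 = 0.000332; Haaland gives 1/√f = -1.8 log₁₀[3.21e-05+5.73e-05] = 7.287, so f = 0.01883.
ΔP = f(L/D_h)(ρV²/2) = 0.01883·56.1/0.1508·1784 = 1.25e+04 Pa.
ΔP = 12.5 kPa.

ΔP ≈ 12.5 kPa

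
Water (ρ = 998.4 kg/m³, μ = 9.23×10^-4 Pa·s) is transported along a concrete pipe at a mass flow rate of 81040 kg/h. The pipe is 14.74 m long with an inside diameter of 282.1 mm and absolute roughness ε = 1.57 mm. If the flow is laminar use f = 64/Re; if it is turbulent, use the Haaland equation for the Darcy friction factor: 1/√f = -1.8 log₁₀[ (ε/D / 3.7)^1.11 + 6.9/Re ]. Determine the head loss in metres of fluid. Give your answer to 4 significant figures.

h_f ≈ 0.01115 m

ṁ = 81040 kg/h = 81040/3600 = 22.51 kg/s.
A = πD²/4 = π(0.2821)²/4 = 0.0625 m²; mean velocity V = ṁ/(ρA) = 22.51/(998.4 · 0.0625) = 0.3607 m/s.
Reynolds number Re = ρVD/μ = 998.4 · 0.3607 · 0.2821 / 0.000923 = 1.101e+05.
Re > 4000 → turbulent. Relative roughness ε/D = 0.00157/0.2821 = 0.00557. Haaland: 1/√f = -1.8 log₁₀[(0.00557/3.7)^1.11 + 6.9/1.101e+05] = -1.8 log₁₀[0.000736 + 6.27e-05] = 5.576, so f = 0.03216.
Darcy-Weisbach: ΔP = f(L/D)(ρV²/2) = 0.03216·(14.74/0.2821)·(998.4·0.3607²/2) = 0.03216·52.25·64.96 = 109.2 Pa.
Head loss h_f = ΔP/(ρg) = 109.2/(998.4·9.81) = 0.01115 m.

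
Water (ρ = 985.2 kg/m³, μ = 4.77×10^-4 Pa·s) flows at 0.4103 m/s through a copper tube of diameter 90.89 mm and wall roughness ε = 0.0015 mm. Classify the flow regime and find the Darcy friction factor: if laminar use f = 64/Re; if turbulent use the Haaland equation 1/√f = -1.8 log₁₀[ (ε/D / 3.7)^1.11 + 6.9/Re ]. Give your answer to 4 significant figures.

f ≈ 0.01889

Re = ρVD/μ = 985.2·0.4103·0.09089/0.000477 = 7.702e+04.
Re > 4000 → turbulent. ε/D = 1.5e-06/0.09089 = 1.65e-05; Haaland: 1/√f = -1.8 log₁₀[1.15e-06 + 8.96e-05] = 7.276, so f = 0.01889.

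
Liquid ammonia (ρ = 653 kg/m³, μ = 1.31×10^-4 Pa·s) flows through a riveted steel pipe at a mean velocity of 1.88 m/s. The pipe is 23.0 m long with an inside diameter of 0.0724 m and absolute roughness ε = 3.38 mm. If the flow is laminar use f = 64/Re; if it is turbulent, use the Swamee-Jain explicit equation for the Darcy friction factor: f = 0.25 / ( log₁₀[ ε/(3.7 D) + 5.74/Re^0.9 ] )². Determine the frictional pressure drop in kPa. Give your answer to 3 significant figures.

ΔP ≈ 25.4 kPa

Reynolds number Re = ρVD/μ = 653 · 1.88 · 0.0724 / 0.000131 = 6.785e+05.
Re > 4000 → turbulent. Relative roughness ε/D = 0.00338/0.0724 = 0.0467. Swamee-Jain: f = 0.25/(log₁₀[0.0467/3.7 + 5.74/6.785e+05^0.9])² = 0.25/(log₁₀[0.0126 + 3.24e-05])² = 0.25/(-1.898)² = 0.0694.
Darcy-Weisbach: ΔP = f(L/D)(ρV²/2) = 0.0694·(23/0.0724)·(653·1.88²/2) = 0.0694·317.7·1154 = 2.544e+04 Pa.
ΔP = 2.544e+04 Pa = 25.4 kPa.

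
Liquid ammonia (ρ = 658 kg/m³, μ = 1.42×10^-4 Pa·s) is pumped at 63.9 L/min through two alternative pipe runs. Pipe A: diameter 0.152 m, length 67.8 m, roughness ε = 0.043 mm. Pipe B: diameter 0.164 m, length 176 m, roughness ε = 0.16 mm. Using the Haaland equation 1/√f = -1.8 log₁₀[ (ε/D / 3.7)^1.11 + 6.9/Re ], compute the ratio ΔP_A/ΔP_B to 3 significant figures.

ΔP_A/ΔP_B ≈ 0.513

Pipe A: V = Q/A = 0.001065/0.01815 = 0.05869 m/s; Re = 4.134e+04; ε/D = 0.000283; Haaland → f = 0.02239; ΔP_A = f(L/D)(ρV²/2) = 11.32 Pa.
Pipe B: V = Q/A = 0.001065/0.02112 = 0.05042 m/s; Re = 3.831e+04; ε/D = 0.000976; Haaland → f = 0.02459; ΔP_B = f(L/D)(ρV²/2) = 22.07 Pa.
ΔP_A/ΔP_B = 11.32/22.07 = 0.513.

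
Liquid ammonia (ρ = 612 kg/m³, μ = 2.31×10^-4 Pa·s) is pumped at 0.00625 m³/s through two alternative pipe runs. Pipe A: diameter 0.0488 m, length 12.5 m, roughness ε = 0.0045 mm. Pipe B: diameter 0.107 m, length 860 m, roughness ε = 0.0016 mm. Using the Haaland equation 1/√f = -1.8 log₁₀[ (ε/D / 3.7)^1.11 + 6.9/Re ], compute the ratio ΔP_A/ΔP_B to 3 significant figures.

ΔP_A/ΔP_B ≈ 0.680

Pipe A: V = Q/A = 0.00625/0.00187 = 3.342 m/s; Re = 4.32e+05; ε/D = 9.22e-05; Haaland → f = 0.01443; ΔP_A = f(L/D)(ρV²/2) = 1.263e+04 Pa.
Pipe B: V = Q/A = 0.00625/0.008992 = 0.6951 m/s; Re = 1.97e+05; ε/D = 1.5e-05; Haaland → f = 0.01563; ΔP_B = f(L/D)(ρV²/2) = 1.858e+04 Pa.
ΔP_A/ΔP_B = 1.263e+04/1.858e+04 = 0.680.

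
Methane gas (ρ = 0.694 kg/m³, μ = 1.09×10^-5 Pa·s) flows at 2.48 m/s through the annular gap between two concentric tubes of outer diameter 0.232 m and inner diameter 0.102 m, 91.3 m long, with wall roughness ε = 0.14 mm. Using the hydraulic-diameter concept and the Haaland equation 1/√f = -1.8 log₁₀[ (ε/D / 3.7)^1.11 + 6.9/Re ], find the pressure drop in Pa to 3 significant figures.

ΔP ≈ 41.4 Pa

Hydraulic diameter D_h = 4A/P = D_o - D_i = 0.232 - 0.102 = 0.13 m.
Re = ρVD_h/μ = 0.694·2.48·0.13/1.09e-05 = 2.053e+04.
ε/D_h = 0.00014/0.13 = 0.00108; Haaland gives 1/√f = -1.8 log₁₀[0.000119+0.000336] = 6.016, so f = 0.02763.
ΔP = f(L/D_h)(ρV²/2) = 0.02763·91.3/0.13·2.134 = 41.42 Pa.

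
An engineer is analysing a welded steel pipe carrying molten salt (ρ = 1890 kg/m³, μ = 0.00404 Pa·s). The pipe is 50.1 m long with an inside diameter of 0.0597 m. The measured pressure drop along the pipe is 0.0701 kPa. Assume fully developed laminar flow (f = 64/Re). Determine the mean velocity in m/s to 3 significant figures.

V ≈ 0.0386 m/s

For laminar flow, f = 64/Re with Re = ρVD/μ, so Darcy-Weisbach reduces to ΔP = 32μLV/D². Solving for V: V = ΔP·D²/(32μL) = 70.1·(0.0597)²/(32·0.00404·50.1) = 0.03857 m/s.
Check: Re = ρVD/μ = 1890·0.03857·0.0597/0.00404 = 1077 < 2300, so the laminar assumption holds.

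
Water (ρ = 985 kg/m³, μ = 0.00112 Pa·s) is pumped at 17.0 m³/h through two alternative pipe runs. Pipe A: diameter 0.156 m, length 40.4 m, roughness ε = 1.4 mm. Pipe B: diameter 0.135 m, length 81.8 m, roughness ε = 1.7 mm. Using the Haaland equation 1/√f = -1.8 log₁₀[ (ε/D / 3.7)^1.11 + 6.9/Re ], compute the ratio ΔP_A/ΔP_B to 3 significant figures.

Pipe A: V = Q/A = 0.004722/0.01911 = 0.2471 m/s; Re = 3.39e+04; ε/D = 0.00897; Haaland → f = 0.03834; ΔP_A = f(L/D)(ρV²/2) = 298.5 Pa.
Pipe B: V = Q/A = 0.004722/0.01431 = 0.3299 m/s; Re = 3.917e+04; ε/D = 0.0126; Haaland → f = 0.04235; ΔP_B = f(L/D)(ρV²/2) = 1376 Pa.
ΔP_A/ΔP_B = 298.5/1376 = 0.217.

ΔP_A/ΔP_B ≈ 0.217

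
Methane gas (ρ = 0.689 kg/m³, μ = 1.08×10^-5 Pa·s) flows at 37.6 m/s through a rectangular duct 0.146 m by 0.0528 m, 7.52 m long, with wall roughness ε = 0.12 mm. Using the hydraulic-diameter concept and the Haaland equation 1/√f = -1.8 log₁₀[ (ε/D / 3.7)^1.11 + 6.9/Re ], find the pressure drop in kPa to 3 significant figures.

ΔP ≈ 1.08 kPa

Hydraulic diameter D_h = 4A/P = 4·(0.146·0.0528)/(2·(0.146+0.0528)) = 0.03084/0.3976 = 0.07755 m.
Re = ρVD_h/μ = 0.689·37.6·0.07755/1.08e-05 = 1.86e+05.
ε/D_h = 0.00012/0.07755 = 0.00155; Haaland gives 1/√f = -1.8 log₁₀[0.000178+3.71e-05] = 6.602, so f = 0.02294.
ΔP = f(L/D_h)(ρV²/2) = 0.02294·7.52/0.07755·487 = 1083 Pa.
ΔP = 1.08 kPa.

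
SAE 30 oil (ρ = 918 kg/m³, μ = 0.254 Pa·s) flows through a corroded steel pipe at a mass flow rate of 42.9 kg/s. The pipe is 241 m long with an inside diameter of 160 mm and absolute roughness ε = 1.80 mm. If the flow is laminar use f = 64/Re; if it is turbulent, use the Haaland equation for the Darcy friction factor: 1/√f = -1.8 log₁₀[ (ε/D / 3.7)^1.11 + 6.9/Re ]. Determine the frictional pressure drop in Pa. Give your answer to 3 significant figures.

A = πD²/4 = π(0.16)²/4 = 0.02011 m²; mean velocity V = ṁ/(ρA) = 42.9/(918 · 0.02011) = 2.324 m/s.
Reynolds number Re = ρVD/μ = 918 · 2.324 · 0.16 / 0.254 = 1344.
Re < 2300 → laminar flow, so f = 64/Re = 64/1344 = 0.04762 (the turbulent correlation is not needed).
Darcy-Weisbach: ΔP = f(L/D)(ρV²/2) = 0.04762·(241/0.16)·(918·2.324²/2) = 0.04762·1506·2480 = 1.778e+05 Pa.

ΔP ≈ 178000 Pa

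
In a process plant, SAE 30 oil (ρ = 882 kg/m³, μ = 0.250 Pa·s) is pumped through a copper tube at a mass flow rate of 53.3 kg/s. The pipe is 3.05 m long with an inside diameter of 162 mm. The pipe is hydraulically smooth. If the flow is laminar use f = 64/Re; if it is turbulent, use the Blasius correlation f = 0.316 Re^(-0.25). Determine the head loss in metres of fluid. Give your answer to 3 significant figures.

h_f ≈ 0.315 m

A = πD²/4 = π(0.162)²/4 = 0.02061 m²; mean velocity V = ṁ/(ρA) = 53.3/(882 · 0.02061) = 2.932 m/s.
Reynolds number Re = ρVD/μ = 882 · 2.932 · 0.162 / 0.25 = 1676.
Re < 2300 → laminar flow, so f = 64/Re = 64/1676 = 0.03819 (the turbulent correlation is not needed).
Darcy-Weisbach: ΔP = f(L/D)(ρV²/2) = 0.03819·(3.05/0.162)·(882·2.932²/2) = 0.03819·18.83·3791 = 2726 Pa.
Head loss h_f = ΔP/(ρg) = 2726/(882·9.81) = 0.315 m.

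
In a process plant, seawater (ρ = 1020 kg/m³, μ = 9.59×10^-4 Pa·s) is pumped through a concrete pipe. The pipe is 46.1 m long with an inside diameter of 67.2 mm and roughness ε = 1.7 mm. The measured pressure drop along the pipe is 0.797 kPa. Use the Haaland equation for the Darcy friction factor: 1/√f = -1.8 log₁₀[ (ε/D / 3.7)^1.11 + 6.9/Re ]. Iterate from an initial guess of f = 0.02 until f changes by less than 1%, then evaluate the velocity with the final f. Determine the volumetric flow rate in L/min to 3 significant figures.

Q ≈ 43.0 L/min

Rearranging Darcy-Weisbach: V = √(2·ΔP·D/(f·L·ρ)). With ε/D = 0.0017/0.0672 = 0.0253, iterate starting from f = 0.02:
  f = 0.02 → V = √(2·797·0.0672/(0.02·46.1·1020)) = 0.3375 m/s; Re = ρVD/μ = 2.412e+04; f → 0.05481
  f = 0.05481 → V = 0.2039 m/s; Re = 1.457e+04; f → 0.05569
  f = 0.05569 → V = 0.2022 m/s; Re = 1.446e+04; f → 0.05571
Converged (Δf/f < 1%). With the final f = 0.05571: V = √(2·797·0.0672/(0.05571·46.1·1020)) = 0.2022 m/s.
Q = V·A = 0.2022·(π/4·0.0672²) = 0.0007172 m³/s = 43.0 L/min.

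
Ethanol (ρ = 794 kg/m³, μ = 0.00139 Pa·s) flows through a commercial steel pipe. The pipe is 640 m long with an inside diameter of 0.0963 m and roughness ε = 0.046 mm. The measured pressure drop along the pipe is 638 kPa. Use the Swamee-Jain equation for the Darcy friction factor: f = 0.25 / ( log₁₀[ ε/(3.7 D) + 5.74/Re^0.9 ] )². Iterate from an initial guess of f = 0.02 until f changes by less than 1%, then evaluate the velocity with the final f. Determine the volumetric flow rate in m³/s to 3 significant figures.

Q ≈ 0.0261 m³/s

Rearranging Darcy-Weisbach: V = √(2·ΔP·D/(f·L·ρ)). With ε/D = 4.6e-05/0.0963 = 0.000478, iterate starting from f = 0.02:
  f = 0.02 → V = √(2·6.38e+05·0.0963/(0.02·640·794)) = 3.477 m/s; Re = ρVD/μ = 1.913e+05; f → 0.01889
  f = 0.01889 → V = 3.578 m/s; Re = 1.968e+05; f → 0.01884
Converged (Δf/f < 1%). With the final f = 0.01884: V = √(2·6.38e+05·0.0963/(0.01884·640·794)) = 3.582 m/s.
Q = V·A = 3.582·(π/4·0.0963²) = 0.02609 m³/s = 0.0261 m³/s.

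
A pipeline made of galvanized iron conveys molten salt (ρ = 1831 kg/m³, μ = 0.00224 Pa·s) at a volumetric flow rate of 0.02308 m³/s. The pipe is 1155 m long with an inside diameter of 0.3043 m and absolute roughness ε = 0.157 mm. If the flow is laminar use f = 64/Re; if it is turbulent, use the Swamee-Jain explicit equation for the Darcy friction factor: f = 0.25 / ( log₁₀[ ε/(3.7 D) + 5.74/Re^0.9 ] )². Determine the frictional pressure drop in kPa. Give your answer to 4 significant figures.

ΔP ≈ 7.398 kPa

Cross-sectional area A = πD²/4 = π(0.3043)²/4 = 0.07273 m²; mean velocity V = Q/A = 0.02308/0.07273 = 0.3174 m/s.
Reynolds number Re = ρVD/μ = 1831 · 0.3174 · 0.3043 / 0.00224 = 7.894e+04.
Re > 4000 → turbulent. Relative roughness ε/D = 0.000157/0.3043 = 0.000516. Swamee-Jain: f = 0.25/(log₁₀[0.000516/3.7 + 5.74/7.894e+04^0.9])² = 0.25/(log₁₀[0.000139 + 0.000225])² = 0.25/(-3.439)² = 0.02114.
Darcy-Weisbach: ΔP = f(L/D)(ρV²/2) = 0.02114·(1155/0.3043)·(1831·0.3174²/2) = 0.02114·3796·92.2 = 7398 Pa.
ΔP = 7398 Pa = 7.398 kPa.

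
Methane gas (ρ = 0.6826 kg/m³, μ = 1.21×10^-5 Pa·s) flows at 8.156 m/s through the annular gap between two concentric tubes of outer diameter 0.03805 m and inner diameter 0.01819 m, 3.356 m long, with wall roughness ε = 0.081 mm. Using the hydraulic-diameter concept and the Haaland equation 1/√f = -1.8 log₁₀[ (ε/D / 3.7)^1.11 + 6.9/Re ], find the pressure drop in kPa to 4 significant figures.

Hydraulic diameter D_h = 4A/P = D_o - D_i = 0.03805 - 0.01819 = 0.01986 m.
Re = ρVD_h/μ = 0.6826·8.156·0.01986/1.21e-05 = 9138.
ε/D_h = 8.1e-05/0.01986 = 0.00408; Haaland gives 1/√f = -1.8 log₁₀[0.000521+0.000755] = 5.209, so f = 0.03685.
ΔP = f(L/D_h)(ρV²/2) = 0.03685·3.356/0.01986·22.7 = 141.4 Pa.
ΔP = 0.1414 kPa.

ΔP ≈ 0.1414 kPa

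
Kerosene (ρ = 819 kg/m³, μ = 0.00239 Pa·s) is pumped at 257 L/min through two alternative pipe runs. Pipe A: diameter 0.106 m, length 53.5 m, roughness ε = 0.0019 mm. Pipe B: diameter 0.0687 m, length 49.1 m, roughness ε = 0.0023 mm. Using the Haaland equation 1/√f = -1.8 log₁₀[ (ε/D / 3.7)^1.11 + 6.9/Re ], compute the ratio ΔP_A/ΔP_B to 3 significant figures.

Pipe A: V = Q/A = 0.004283/0.008825 = 0.4854 m/s; Re = 1.763e+04; ε/D = 1.79e-05; Haaland → f = 0.0266; ΔP_A = f(L/D)(ρV²/2) = 1295 Pa.
Pipe B: V = Q/A = 0.004283/0.003707 = 1.156 m/s; Re = 2.72e+04; ε/D = 3.35e-05; Haaland → f = 0.02393; ΔP_B = f(L/D)(ρV²/2) = 9351 Pa.
ΔP_A/ΔP_B = 1295/9351 = 0.139.

ΔP_A/ΔP_B ≈ 0.139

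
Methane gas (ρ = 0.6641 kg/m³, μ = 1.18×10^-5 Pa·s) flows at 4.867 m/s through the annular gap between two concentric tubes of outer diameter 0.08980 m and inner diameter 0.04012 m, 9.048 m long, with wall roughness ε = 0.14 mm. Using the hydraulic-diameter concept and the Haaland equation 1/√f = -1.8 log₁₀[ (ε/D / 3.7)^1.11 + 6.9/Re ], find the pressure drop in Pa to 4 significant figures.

Hydraulic diameter D_h = 4A/P = D_o - D_i = 0.0898 - 0.04012 = 0.04968 m.
Re = ρVD_h/μ = 0.6641·4.867·0.04968/1.18e-05 = 1.361e+04.
ε/D_h = 0.00014/0.04968 = 0.00282; Haaland gives 1/√f = -1.8 log₁₀[0.000346+0.000507] = 5.524, so f = 0.03277.
ΔP = f(L/D_h)(ρV²/2) = 0.03277·9.048/0.04968·7.865 = 46.94 Pa.

ΔP ≈ 46.94 Pa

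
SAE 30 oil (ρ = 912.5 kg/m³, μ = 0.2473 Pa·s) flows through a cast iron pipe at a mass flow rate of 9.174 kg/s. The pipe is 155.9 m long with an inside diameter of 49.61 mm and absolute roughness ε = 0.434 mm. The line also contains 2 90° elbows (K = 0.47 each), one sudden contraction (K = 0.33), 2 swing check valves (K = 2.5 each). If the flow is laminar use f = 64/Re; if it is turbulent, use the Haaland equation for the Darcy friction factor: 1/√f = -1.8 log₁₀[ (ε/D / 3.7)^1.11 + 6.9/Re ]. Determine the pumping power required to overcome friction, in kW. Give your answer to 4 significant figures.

A = πD²/4 = π(0.04961)²/4 = 0.001933 m²; mean velocity V = ṁ/(ρA) = 9.174/(912.5 · 0.001933) = 5.201 m/s.
Reynolds number Re = ρVD/μ = 912.5 · 5.201 · 0.04961 / 0.247 = 952.1.
Re < 2300 → laminar flow, so f = 64/Re = 64/952.1 = 0.06722 (the turbulent correlation is not needed).
Total minor-loss coefficient ΣK = 2·0.47 + 1·0.33 + 2·2.5 = 6.27.
ΔP = [f·L/D + ΣK]·(ρV²/2) = [0.06722·155.9/0.04961 + 6.27]·(912.5·5.201²/2) = [211.2 + 6.27]·1.234e+04 = 2.685e+06 Pa.
Q = ṁ/ρ = 9.174/912.5 = 0.01005 m³/s.
Pumping power P = QΔP = 0.01005·2.685e+06 = 26990 W = 26.99 kW.

P ≈ 26.99 kW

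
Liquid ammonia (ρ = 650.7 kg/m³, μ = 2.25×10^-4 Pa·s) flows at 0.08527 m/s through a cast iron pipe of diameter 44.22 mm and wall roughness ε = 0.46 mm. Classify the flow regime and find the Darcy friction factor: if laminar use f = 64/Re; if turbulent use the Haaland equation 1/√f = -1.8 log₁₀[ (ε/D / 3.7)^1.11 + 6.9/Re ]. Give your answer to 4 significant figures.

Re = ρVD/μ = 650.7·0.08527·0.04422/0.000225 = 1.09e+04.
Re > 4000 → turbulent. ε/D = 0.00046/0.04422 = 0.0104; Haaland: 1/√f = -1.8 log₁₀[0.00147 + 0.000633] = 4.818, so f = 0.04308.

f ≈ 0.04308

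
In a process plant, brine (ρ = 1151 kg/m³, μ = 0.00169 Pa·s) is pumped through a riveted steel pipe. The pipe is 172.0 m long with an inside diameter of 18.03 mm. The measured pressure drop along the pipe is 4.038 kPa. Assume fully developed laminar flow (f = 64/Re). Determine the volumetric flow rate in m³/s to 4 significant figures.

For laminar flow, f = 64/Re with Re = ρVD/μ, so Darcy-Weisbach reduces to ΔP = 32μLV/D². Solving for V: V = ΔP·D²/(32μL) = 4038·(0.01803)²/(32·0.00169·172) = 0.1411 m/s.
Check: Re = ρVD/μ = 1151·0.1411·0.01803/0.00169 = 1733 < 2300, so the laminar assumption holds.
Q = V·A = 0.1411·(π/4·0.01803²) = 3.603e-05 m³/s = 3.603×10^-5 m³/s.

Q ≈ 3.603×10^-5 m³/s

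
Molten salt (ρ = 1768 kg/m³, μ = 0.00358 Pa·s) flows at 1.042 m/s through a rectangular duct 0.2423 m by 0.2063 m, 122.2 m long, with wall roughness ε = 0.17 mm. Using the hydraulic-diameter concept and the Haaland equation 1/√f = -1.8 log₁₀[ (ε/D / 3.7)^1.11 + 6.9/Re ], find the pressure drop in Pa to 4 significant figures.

ΔP ≈ 10960 Pa

Hydraulic diameter D_h = 4A/P = 4·(0.2423·0.2063)/(2·(0.2423+0.2063)) = 0.1999/0.8972 = 0.2229 m.
Re = ρVD_h/μ = 1768·1.042·0.2229/0.00358 = 1.147e+05.
ε/D_h = 0.00017/0.2229 = 0.000763; Haaland gives 1/√f = -1.8 log₁₀[8.11e-05+6.02e-05] = 6.93, so f = 0.02082.
ΔP = f(L/D_h)(ρV²/2) = 0.02082·122.2/0.2229·959.8 = 1.096e+04 Pa.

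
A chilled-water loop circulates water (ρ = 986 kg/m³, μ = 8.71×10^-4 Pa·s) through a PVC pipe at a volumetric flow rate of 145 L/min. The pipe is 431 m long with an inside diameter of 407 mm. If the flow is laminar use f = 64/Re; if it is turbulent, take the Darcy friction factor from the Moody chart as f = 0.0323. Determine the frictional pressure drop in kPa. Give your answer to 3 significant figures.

ΔP ≈ 0.00582 kPa

Q = 145 L/min = 145/60000 = 0.002417 m³/s.
Cross-sectional area A = πD²/4 = π(0.407)²/4 = 0.1301 m²; mean velocity V = Q/A = 0.002417/0.1301 = 0.01858 m/s.
Reynolds number Re = ρVD/μ = 986 · 0.01858 · 0.407 / 0.000871 = 8558.
Re > 4000 → turbulent; use the Moody-chart value f = 0.0323.
Darcy-Weisbach: ΔP = f(L/D)(ρV²/2) = 0.0323·(431/0.407)·(986·0.01858²/2) = 0.0323·1059·0.1701 = 5.818 Pa.
ΔP = 5.818 Pa = 0.00582 kPa.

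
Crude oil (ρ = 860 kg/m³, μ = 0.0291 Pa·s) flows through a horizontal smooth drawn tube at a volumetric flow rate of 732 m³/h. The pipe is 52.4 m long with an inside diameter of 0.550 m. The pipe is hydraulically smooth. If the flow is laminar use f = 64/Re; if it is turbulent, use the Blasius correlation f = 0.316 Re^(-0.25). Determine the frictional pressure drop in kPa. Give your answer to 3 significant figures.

Q = 732 m³/h = 732/3600 = 0.2033 m³/s.
Cross-sectional area A = πD²/4 = π(0.55)²/4 = 0.2376 m²; mean velocity V = Q/A = 0.2033/0.2376 = 0.8558 m/s.
Reynolds number Re = ρVD/μ = 860 · 0.8558 · 0.55 / 0.0291 = 1.391e+04.
Re > 4000 → turbulent. Smooth-pipe (Blasius): f = 0.316 Re^(-0.25) = 0.316/(1.391e+04)^0.25 = 0.0291.
Darcy-Weisbach: ΔP = f(L/D)(ρV²/2) = 0.0291·(52.4/0.55)·(860·0.8558²/2) = 0.0291·95.27·315 = 873.1 Pa.
ΔP = 873.1 Pa = 0.873 kPa.

ΔP ≈ 0.873 kPa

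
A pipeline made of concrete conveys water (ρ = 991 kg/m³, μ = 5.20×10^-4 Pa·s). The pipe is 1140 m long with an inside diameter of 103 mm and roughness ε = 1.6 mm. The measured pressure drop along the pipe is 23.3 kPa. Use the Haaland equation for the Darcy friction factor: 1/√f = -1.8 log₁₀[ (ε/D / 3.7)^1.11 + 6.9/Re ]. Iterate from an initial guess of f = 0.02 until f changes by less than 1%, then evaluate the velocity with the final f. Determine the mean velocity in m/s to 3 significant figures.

Rearranging Darcy-Weisbach: V = √(2·ΔP·D/(f·L·ρ)). With ε/D = 0.0016/0.103 = 0.0155, iterate starting from f = 0.02:
  f = 0.02 → V = √(2·2.33e+04·0.103/(0.02·1140·991)) = 0.4609 m/s; Re = ρVD/μ = 9.047e+04; f → 0.04482
  f = 0.04482 → V = 0.3079 m/s; Re = 6.044e+04; f → 0.04505
Converged (Δf/f < 1%). With the final f = 0.04505: V = √(2·2.33e+04·0.103/(0.04505·1140·991)) = 0.3071 m/s.

V ≈ 0.307 m/s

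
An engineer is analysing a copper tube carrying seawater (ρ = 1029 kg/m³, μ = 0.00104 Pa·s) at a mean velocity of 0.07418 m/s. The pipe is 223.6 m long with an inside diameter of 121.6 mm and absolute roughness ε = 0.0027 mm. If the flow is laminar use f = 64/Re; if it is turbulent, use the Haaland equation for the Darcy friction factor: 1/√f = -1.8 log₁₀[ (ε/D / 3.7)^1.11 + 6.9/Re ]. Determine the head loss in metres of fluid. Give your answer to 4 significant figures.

h_f ≈ 0.01645 m

Reynolds number Re = ρVD/μ = 1029 · 0.07418 · 0.1216 / 0.00104 = 8925.
Re > 4000 → turbulent. Relative roughness ε/D = 2.7e-06/0.1216 = 2.22e-05. Haaland: 1/√f = -1.8 log₁₀[(2.22e-05/3.7)^1.11 + 6.9/8925] = -1.8 log₁₀[1.6e-06 + 0.000773] = 5.6, so f = 0.03189.
Darcy-Weisbach: ΔP = f(L/D)(ρV²/2) = 0.03189·(223.6/0.1216)·(1029·0.07418²/2) = 0.03189·1839·2.831 = 166 Pa.
Head loss h_f = ΔP/(ρg) = 166/(1029·9.81) = 0.01645 m.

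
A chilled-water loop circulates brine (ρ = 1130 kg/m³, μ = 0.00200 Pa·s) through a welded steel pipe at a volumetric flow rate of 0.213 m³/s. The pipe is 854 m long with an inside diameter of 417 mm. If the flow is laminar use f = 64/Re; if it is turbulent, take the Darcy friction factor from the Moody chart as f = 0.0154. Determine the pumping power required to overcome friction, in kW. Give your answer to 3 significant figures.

Cross-sectional area A = πD²/4 = π(0.417)²/4 = 0.1366 m²; mean velocity V = Q/A = 0.213/0.1366 = 1.56 m/s.
Reynolds number Re = ρVD/μ = 1130 · 1.56 · 0.417 / 0.002 = 3.675e+05.
Re > 4000 → turbulent; use the Moody-chart value f = 0.0154.
Darcy-Weisbach: ΔP = f(L/D)(ρV²/2) = 0.0154·(854/0.417)·(1130·1.56²/2) = 0.0154·2048·1374 = 4.334e+04 Pa.
Pumping power P = QΔP = 0.213·4.334e+04 = 9232 W = 9.23 kW.

P ≈ 9.23 kW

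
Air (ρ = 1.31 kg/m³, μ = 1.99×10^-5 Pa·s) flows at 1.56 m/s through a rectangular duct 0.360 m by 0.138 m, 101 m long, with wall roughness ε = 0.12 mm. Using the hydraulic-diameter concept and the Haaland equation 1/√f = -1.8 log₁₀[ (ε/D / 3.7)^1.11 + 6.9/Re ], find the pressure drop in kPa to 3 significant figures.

ΔP ≈ 0.0216 kPa

Hydraulic diameter D_h = 4A/P = 4·(0.36·0.138)/(2·(0.36+0.138)) = 0.1987/0.996 = 0.1995 m.
Re = ρVD_h/μ = 1.31·1.56·0.1995/1.99e-05 = 2.049e+04.
ε/D_h = 0.00012/0.1995 = 0.000601; Haaland gives 1/√f = -1.8 log₁₀[6.23e-05+0.000337] = 6.118, so f = 0.02671.
ΔP = f(L/D_h)(ρV²/2) = 0.02671·101/0.1995·1.594 = 21.56 Pa.
ΔP = 0.0216 kPa.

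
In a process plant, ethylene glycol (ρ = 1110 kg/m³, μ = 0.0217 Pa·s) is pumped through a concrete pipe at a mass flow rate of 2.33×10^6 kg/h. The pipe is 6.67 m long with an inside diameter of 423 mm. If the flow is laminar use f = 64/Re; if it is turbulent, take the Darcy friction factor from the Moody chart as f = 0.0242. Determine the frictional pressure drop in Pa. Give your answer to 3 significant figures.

ṁ = 2.33×10^6 kg/h = 2.33×10^6/3600 = 647.2 kg/s.
A = πD²/4 = π(0.423)²/4 = 0.1405 m²; mean velocity V = ṁ/(ρA) = 647.2/(1110 · 0.1405) = 4.149 m/s.
Reynolds number Re = ρVD/μ = 1110 · 4.149 · 0.423 / 0.0217 = 8.978e+04.
Re > 4000 → turbulent; use the Moody-chart value f = 0.0242.
Darcy-Weisbach: ΔP = f(L/D)(ρV²/2) = 0.0242·(6.67/0.423)·(1110·4.149²/2) = 0.0242·15.77·9555 = 3646 Pa.

ΔP ≈ 3650 Pa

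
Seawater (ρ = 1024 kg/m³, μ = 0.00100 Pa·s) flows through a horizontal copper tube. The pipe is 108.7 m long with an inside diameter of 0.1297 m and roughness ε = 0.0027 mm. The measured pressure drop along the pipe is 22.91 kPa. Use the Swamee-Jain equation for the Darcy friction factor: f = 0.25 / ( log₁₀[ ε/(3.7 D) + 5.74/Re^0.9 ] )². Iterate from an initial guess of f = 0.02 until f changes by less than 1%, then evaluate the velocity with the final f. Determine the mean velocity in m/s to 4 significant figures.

V ≈ 1.880 m/s

Rearranging Darcy-Weisbach: V = √(2·ΔP·D/(f·L·ρ)). With ε/D = 2.7e-06/0.1297 = 2.08e-05, iterate starting from f = 0.02:
  f = 0.02 → V = √(2·2.291e+04·0.1297/(0.02·108.7·1024)) = 1.634 m/s; Re = ρVD/μ = 2.17e+05; f → 0.01549
  f = 0.01549 → V = 1.857 m/s; Re = 2.466e+05; f → 0.01513
  f = 0.01513 → V = 1.878 m/s; Re = 2.495e+05; f → 0.0151
Converged (Δf/f < 1%). With the final f = 0.0151: V = √(2·2.291e+04·0.1297/(0.0151·108.7·1024)) = 1.88 m/s.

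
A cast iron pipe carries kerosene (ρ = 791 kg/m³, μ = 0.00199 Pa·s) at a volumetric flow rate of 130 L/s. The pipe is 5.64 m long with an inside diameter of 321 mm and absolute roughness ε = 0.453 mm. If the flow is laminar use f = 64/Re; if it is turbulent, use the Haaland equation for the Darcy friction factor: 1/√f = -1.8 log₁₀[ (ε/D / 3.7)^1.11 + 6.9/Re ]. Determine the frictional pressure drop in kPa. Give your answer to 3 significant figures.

Q = 130 L/s = 130/1000 = 0.13 m³/s.
Cross-sectional area A = πD²/4 = π(0.321)²/4 = 0.08093 m²; mean velocity V = Q/A = 0.13/0.08093 = 1.606 m/s.
Reynolds number Re = ρVD/μ = 791 · 1.606 · 0.321 / 0.00199 = 2.05e+05.
Re > 4000 → turbulent. Relative roughness ε/D = 0.000453/0.321 = 0.00141. Haaland: 1/√f = -1.8 log₁₀[(0.00141/3.7)^1.11 + 6.9/2.05e+05] = -1.8 log₁₀[0.00016 + 3.37e-05] = 6.681, so f = 0.0224.
Darcy-Weisbach: ΔP = f(L/D)(ρV²/2) = 0.0224·(5.64/0.321)·(791·1.606²/2) = 0.0224·17.57·1021 = 401.7 Pa.
ΔP = 401.7 Pa = 0.402 kPa.

ΔP ≈ 0.402 kPa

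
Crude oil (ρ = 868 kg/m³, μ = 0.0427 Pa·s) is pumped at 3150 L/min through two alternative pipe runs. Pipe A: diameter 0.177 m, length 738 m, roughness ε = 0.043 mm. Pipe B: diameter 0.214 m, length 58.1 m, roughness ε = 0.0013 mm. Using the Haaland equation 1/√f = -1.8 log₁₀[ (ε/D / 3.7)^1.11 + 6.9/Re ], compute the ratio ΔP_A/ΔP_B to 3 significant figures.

ΔP_A/ΔP_B ≈ 31.3

Pipe A: V = Q/A = 0.0525/0.02461 = 2.134 m/s; Re = 7677; ε/D = 0.000243; Haaland → f = 0.0335; ΔP_A = f(L/D)(ρV²/2) = 2.759e+05 Pa.
Pipe B: V = Q/A = 0.0525/0.03597 = 1.46 m/s; Re = 6350; ε/D = 6.07e-06; Haaland → f = 0.03514; ΔP_B = f(L/D)(ρV²/2) = 8821 Pa.
ΔP_A/ΔP_B = 2.759e+05/8821 = 31.3.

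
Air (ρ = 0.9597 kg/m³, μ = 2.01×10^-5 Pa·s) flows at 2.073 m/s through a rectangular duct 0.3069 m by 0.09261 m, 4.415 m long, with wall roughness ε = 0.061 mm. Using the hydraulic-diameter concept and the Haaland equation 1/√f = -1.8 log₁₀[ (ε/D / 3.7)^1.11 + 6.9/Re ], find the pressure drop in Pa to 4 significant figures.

Hydraulic diameter D_h = 4A/P = 4·(0.3069·0.09261)/(2·(0.3069+0.09261)) = 0.1137/0.799 = 0.1423 m.
Re = ρVD_h/μ = 0.9597·2.073·0.1423/2.01e-05 = 1.408e+04.
ε/D_h = 6.1e-05/0.1423 = 0.000429; Haaland gives 1/√f = -1.8 log₁₀[4.28e-05+0.00049] = 5.892, so f = 0.0288.
ΔP = f(L/D_h)(ρV²/2) = 0.0288·4.415/0.1423·2.062 = 1.843 Pa.

ΔP ≈ 1.843 Pa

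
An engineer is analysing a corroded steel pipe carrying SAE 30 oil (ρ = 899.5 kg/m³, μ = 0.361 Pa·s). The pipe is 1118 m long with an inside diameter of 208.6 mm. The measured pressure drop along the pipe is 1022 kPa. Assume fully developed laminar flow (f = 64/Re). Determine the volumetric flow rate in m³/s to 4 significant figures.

For laminar flow, f = 64/Re with Re = ρVD/μ, so Darcy-Weisbach reduces to ΔP = 32μLV/D². Solving for V: V = ΔP·D²/(32μL) = 1.022e+06·(0.2086)²/(32·0.361·1118) = 3.443 m/s.
Check: Re = ρVD/μ = 899.5·3.443·0.2086/0.361 = 1790 < 2300, so the laminar assumption holds.
Q = V·A = 3.443·(π/4·0.2086²) = 0.1177 m³/s = 0.1177 m³/s.

Q ≈ 0.1177 m³/s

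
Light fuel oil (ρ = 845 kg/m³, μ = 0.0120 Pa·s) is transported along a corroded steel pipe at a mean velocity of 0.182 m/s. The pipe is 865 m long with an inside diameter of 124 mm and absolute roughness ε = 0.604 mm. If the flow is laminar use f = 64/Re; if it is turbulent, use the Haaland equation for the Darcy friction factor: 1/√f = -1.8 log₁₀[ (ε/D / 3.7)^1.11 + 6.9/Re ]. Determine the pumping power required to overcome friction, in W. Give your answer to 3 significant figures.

Reynolds number Re = ρVD/μ = 845 · 0.182 · 0.124 / 0.012 = 1589.
Re < 2300 → laminar flow, so f = 64/Re = 64/1589 = 0.04027 (the turbulent correlation is not needed).
Darcy-Weisbach: ΔP = f(L/D)(ρV²/2) = 0.04027·(865/0.124)·(845·0.182²/2) = 0.04027·6976·13.99 = 3932 Pa.
Q = V·A = 0.182·0.01208 = 0.002198 m³/s.
Pumping power P = QΔP = 0.002198·3932 = 8.641 W = 8.64 W.

P ≈ 8.64 W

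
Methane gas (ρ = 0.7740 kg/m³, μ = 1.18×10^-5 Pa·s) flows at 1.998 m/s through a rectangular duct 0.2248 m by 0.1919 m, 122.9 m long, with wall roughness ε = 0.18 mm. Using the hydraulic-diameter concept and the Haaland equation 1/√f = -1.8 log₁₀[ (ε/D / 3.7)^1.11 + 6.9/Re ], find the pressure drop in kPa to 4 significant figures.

Hydraulic diameter D_h = 4A/P = 4·(0.2248·0.1919)/(2·(0.2248+0.1919)) = 0.1726/0.8334 = 0.2071 m.
Re = ρVD_h/μ = 0.774·1.998·0.2071/1.18e-05 = 2.714e+04.
ε/D_h = 0.00018/0.2071 = 0.000869; Haaland gives 1/√f = -1.8 log₁₀[9.37e-05+0.000254] = 6.225, so f = 0.0258.
ΔP = f(L/D_h)(ρV²/2) = 0.0258·122.9/0.2071·1.545 = 23.66 Pa.
ΔP = 0.02366 kPa.

ΔP ≈ 0.02366 kPa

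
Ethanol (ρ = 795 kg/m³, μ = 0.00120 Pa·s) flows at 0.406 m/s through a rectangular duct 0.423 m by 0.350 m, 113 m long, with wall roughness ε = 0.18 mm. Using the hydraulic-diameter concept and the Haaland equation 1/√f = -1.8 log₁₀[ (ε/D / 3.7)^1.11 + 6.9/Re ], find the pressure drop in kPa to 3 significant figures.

ΔP ≈ 0.384 kPa

Hydraulic diameter D_h = 4A/P = 4·(0.423·0.35)/(2·(0.423+0.35)) = 0.5922/1.546 = 0.3831 m.
Re = ρVD_h/μ = 795·0.406·0.3831/0.0012 = 1.03e+05.
ε/D_h = 0.00018/0.3831 = 0.00047; Haaland gives 1/√f = -1.8 log₁₀[4.73e-05+6.7e-05] = 7.095, so f = 0.01986.
ΔP = f(L/D_h)(ρV²/2) = 0.01986·113/0.3831·65.52 = 383.9 Pa.
ΔP = 0.384 kPa.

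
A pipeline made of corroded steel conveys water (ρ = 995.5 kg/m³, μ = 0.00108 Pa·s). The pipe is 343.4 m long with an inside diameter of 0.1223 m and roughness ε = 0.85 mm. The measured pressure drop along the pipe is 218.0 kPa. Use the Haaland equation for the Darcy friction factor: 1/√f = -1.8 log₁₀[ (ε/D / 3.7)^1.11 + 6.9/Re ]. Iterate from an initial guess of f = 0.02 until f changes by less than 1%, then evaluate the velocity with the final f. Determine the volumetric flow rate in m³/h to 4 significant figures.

Q ≈ 90.59 m³/h

Rearranging Darcy-Weisbach: V = √(2·ΔP·D/(f·L·ρ)). With ε/D = 0.00085/0.1223 = 0.00695, iterate starting from f = 0.02:
  f = 0.02 → V = √(2·2.18e+05·0.1223/(0.02·343.4·995.5)) = 2.793 m/s; Re = ρVD/μ = 3.148e+05; f → 0.03393
  f = 0.03393 → V = 2.144 m/s; Re = 2.417e+05; f → 0.034
Converged (Δf/f < 1%). With the final f = 0.034: V = √(2·2.18e+05·0.1223/(0.034·343.4·995.5)) = 2.142 m/s.
Q = V·A = 2.142·(π/4·0.1223²) = 0.02516 m³/s = 90.59 m³/h.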